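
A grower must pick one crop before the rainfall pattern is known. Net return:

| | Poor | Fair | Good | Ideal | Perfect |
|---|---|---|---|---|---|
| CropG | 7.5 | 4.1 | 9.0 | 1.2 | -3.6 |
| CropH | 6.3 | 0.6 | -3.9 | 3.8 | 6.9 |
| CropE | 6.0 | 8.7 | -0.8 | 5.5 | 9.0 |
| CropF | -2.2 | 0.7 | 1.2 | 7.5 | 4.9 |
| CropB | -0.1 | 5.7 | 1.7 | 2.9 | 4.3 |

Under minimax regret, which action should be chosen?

CropB

Column bests: Poor=7.5, Fair=8.7, Good=9.0, Ideal=7.5, Perfect=9.0.
CropG regrets: 0.0, 4.6, 0.0, 6.3, 12.6 → max 12.6
CropH regrets: 1.2, 8.1, 12.9, 3.7, 2.1 → max 12.9
CropE regrets: 1.5, 0.0, 9.8, 2.0, 0.0 → max 9.8
CropF regrets: 9.7, 8.0, 7.8, 0.0, 4.1 → max 9.7
CropB regrets: 7.6, 3.0, 7.3, 4.6, 4.7 → max 7.6
Smallest max regret = 7.6 → CropB.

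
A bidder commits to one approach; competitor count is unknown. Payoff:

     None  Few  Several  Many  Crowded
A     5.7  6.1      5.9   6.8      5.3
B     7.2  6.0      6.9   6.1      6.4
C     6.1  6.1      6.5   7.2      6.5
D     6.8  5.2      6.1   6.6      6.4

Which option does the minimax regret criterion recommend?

D

Column bests: None=7.2, Few=6.1, Several=6.9, Many=7.2, Crowded=6.5.
A regrets: 1.5, 0.0, 1.0, 0.4, 1.2 → max 1.5
B regrets: 0.0, 0.1, 0.0, 1.1, 0.1 → max 1.1
C regrets: 1.1, 0.0, 0.4, 0.0, 0.0 → max 1.1
D regrets: 0.4, 0.9, 0.8, 0.6, 0.1 → max 0.9
Smallest max regret = 0.9 → D.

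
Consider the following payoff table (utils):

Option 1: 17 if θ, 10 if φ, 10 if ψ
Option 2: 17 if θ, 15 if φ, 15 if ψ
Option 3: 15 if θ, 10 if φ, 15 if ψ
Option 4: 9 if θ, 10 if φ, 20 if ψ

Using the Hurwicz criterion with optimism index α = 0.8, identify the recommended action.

Option 1: 0.8·17 + 0.2·10 = 15.6
Option 2: 0.8·17 + 0.2·15 = 16.6
Option 3: 0.8·15 + 0.2·10 = 14
Option 4: 0.8·20 + 0.2·9 = 17.8
Highest Hurwicz score = 17.8 → Option 4.

Option 4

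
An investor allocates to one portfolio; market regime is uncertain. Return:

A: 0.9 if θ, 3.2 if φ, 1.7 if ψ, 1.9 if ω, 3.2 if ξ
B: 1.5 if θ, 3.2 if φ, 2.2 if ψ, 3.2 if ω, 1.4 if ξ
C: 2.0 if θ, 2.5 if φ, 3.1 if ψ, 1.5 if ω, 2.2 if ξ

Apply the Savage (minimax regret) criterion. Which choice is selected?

A

Column bests: θ=2.0, φ=3.2, ψ=3.1, ω=3.2, ξ=3.2.
A regrets: 1.1, 0.0, 1.4, 1.3, 0.0 → max 1.4
B regrets: 0.5, 0.0, 0.9, 0.0, 1.8 → max 1.8
C regrets: 0.0, 0.7, 0.0, 1.7, 1.0 → max 1.7
Smallest max regret = 1.4 → A.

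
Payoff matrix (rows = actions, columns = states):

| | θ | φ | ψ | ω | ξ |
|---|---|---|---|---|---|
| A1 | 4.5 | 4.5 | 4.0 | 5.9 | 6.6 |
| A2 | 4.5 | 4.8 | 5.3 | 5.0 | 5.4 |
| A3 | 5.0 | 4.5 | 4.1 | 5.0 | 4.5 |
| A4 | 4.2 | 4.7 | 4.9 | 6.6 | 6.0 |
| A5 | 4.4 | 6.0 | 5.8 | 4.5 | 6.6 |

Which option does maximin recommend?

A2

Row minima: A1=4.0, A2=4.5, A3=4.1, A4=4.2, A5=4.4
Best worst-case = 4.5 → A2.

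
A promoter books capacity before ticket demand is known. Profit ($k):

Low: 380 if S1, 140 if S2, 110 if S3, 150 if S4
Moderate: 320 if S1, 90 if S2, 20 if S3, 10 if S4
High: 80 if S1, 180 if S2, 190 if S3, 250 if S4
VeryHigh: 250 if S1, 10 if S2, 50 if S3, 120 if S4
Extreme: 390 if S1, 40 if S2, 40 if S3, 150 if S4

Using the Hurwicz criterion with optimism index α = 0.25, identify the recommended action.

Low

Low: 0.25·380 + 0.75·110 = 177.5
Moderate: 0.25·320 + 0.75·10 = 87.5
High: 0.25·250 + 0.75·80 = 122.5
VeryHigh: 0.25·250 + 0.75·10 = 70
Extreme: 0.25·390 + 0.75·40 = 127.5
Highest Hurwicz score = 177.5 → Low.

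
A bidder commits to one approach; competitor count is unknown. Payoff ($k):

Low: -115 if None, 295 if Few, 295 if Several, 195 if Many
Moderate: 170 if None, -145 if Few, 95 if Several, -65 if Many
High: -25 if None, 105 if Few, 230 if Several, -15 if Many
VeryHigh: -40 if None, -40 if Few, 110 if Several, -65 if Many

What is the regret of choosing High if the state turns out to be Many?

Best payoff under Many is 195.
Regret = 195 − (-15) = 210.

210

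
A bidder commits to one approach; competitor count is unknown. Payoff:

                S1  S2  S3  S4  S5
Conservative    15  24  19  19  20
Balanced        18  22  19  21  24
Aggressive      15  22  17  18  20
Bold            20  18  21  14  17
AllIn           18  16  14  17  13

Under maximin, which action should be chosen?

Balanced

Row minima: Conservative=15, Balanced=18, Aggressive=15, Bold=14, AllIn=13
Best worst-case = 18 → Balanced.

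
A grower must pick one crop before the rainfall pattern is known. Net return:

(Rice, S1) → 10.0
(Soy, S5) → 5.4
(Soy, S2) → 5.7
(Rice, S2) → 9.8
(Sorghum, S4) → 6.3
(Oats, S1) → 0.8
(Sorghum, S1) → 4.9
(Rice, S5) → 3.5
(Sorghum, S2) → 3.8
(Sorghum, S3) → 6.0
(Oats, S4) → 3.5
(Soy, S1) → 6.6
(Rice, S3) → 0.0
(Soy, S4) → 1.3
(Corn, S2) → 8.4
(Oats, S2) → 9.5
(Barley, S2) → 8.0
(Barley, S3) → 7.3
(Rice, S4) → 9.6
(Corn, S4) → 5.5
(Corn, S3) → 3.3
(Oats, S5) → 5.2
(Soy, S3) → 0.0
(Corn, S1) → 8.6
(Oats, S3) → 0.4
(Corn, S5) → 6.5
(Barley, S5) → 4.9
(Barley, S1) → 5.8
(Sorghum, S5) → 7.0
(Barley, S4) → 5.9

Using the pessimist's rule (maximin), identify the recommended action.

Barley

Row minima: Soy=0.0, Barley=4.9, Corn=3.3, Sorghum=3.8, Rice=0.0, Oats=0.4
Best worst-case = 4.9 → Barley.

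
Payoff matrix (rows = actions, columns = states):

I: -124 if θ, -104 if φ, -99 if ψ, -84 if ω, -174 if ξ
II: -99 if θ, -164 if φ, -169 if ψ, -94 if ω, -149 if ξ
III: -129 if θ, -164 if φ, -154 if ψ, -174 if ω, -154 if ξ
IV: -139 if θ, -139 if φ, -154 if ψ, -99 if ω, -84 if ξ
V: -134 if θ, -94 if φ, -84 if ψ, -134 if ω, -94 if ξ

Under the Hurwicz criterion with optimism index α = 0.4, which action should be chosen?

I: 0.4·(-84) + 0.6·(-174) = -138
II: 0.4·(-94) + 0.6·(-169) = -139
III: 0.4·(-129) + 0.6·(-174) = -156
IV: 0.4·(-84) + 0.6·(-154) = -126
V: 0.4·(-84) + 0.6·(-134) = -114
Highest Hurwicz score = -114 → V.

V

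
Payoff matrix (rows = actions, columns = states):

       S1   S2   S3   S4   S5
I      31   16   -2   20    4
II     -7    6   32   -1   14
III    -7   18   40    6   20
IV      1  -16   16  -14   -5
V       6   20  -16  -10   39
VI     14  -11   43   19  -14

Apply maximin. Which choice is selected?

Row minima: I=-2, II=-7, III=-7, IV=-16, V=-16, VI=-14
Best worst-case = -2 → I.

I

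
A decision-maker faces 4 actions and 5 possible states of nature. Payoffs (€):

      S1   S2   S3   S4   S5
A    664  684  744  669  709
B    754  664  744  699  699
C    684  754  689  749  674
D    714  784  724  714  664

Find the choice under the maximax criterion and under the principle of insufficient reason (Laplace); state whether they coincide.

maximax → D; laplace → D (agree)

Row maxima: A=744, B=754, C=754, D=784
Best best-case = 784 → D.
Row averages: A=694, B=712, C=710, D=720
Highest average = 720 → D.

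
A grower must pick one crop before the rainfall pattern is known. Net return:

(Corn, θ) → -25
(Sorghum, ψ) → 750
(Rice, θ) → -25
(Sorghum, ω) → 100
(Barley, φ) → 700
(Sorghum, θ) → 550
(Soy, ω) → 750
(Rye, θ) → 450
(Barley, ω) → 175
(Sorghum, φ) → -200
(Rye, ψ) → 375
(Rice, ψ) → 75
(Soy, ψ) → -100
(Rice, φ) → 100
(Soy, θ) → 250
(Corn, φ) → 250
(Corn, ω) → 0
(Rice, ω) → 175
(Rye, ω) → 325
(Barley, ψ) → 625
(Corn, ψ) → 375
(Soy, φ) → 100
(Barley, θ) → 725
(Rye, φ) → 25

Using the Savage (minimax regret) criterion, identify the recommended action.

Column bests: θ=725, φ=700, ψ=750, ω=750.
Soy regrets: 475, 600, 850, 0 → max 850
Sorghum regrets: 175, 900, 0, 650 → max 900
Rice regrets: 750, 600, 675, 575 → max 750
Barley regrets: 0, 0, 125, 575 → max 575
Corn regrets: 750, 450, 375, 750 → max 750
Rye regrets: 275, 675, 375, 425 → max 675
Smallest max regret = 575 → Barley.

Barley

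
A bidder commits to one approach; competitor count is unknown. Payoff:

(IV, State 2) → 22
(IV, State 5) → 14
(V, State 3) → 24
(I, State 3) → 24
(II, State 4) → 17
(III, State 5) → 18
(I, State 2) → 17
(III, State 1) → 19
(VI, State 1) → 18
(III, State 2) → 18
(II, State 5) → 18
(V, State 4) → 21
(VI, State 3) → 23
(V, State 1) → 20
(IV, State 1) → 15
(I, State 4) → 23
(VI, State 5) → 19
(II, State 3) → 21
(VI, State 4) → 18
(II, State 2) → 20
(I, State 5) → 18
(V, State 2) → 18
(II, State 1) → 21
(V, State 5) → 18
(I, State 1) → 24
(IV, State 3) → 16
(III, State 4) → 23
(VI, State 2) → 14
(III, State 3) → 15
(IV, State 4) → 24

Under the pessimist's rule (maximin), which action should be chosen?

V

Row minima: I=17, II=17, III=15, IV=14, V=18, VI=14
Best worst-case = 18 → V.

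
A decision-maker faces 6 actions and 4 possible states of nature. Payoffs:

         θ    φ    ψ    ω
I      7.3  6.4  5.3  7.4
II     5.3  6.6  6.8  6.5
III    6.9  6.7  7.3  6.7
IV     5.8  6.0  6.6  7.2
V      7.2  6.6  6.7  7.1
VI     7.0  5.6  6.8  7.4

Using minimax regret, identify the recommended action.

Column bests: θ=7.3, φ=6.7, ψ=7.3, ω=7.4.
I regrets: 0.0, 0.3, 2.0, 0.0 → max 2.0
II regrets: 2.0, 0.1, 0.5, 0.9 → max 2.0
III regrets: 0.4, 0.0, 0.0, 0.7 → max 0.7
IV regrets: 1.5, 0.7, 0.7, 0.2 → max 1.5
V regrets: 0.1, 0.1, 0.6, 0.3 → max 0.6
VI regrets: 0.3, 1.1, 0.5, 0.0 → max 1.1
Smallest max regret = 0.6 → V.

V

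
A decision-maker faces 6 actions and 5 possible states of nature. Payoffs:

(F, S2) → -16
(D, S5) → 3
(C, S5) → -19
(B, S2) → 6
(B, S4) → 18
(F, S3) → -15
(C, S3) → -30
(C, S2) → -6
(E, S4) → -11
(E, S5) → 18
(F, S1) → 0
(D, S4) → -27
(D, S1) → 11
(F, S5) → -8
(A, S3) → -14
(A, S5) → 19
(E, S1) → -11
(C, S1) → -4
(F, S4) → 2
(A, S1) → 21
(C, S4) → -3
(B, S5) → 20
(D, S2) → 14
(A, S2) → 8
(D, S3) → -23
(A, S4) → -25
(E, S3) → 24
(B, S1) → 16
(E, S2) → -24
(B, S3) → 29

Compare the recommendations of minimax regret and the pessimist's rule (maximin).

Column bests: S1=21, S2=14, S3=29, S4=18, S5=20.
A regrets: 0, 6, 43, 43, 1 → max 43
B regrets: 5, 8, 0, 0, 0 → max 8
C regrets: 25, 20, 59, 21, 39 → max 59
D regrets: 10, 0, 52, 45, 17 → max 52
E regrets: 32, 38, 5, 29, 2 → max 38
F regrets: 21, 30, 44, 16, 28 → max 44
Smallest max regret = 8 → B.
Row minima: A=-25, B=6, C=-30, D=-27, E=-24, F=-16
Best worst-case = 6 → B.

minimax regret → B; maximin → B (agree)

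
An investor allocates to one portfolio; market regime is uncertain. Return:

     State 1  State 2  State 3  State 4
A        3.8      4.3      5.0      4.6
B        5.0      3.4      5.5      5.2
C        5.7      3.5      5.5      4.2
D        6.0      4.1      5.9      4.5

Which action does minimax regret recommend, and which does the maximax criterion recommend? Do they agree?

Column bests: State 1=6.0, State 2=4.3, State 3=5.9, State 4=5.2.
A regrets: 2.2, 0.0, 0.9, 0.6 → max 2.2
B regrets: 1.0, 0.9, 0.4, 0.0 → max 1.0
C regrets: 0.3, 0.8, 0.4, 1.0 → max 1.0
D regrets: 0.0, 0.2, 0.0, 0.7 → max 0.7
Smallest max regret = 0.7 → D.
Row maxima: A=5.0, B=5.5, C=5.7, D=6.0
Best best-case = 6.0 → D.

minimax regret → D; maximax → D (agree)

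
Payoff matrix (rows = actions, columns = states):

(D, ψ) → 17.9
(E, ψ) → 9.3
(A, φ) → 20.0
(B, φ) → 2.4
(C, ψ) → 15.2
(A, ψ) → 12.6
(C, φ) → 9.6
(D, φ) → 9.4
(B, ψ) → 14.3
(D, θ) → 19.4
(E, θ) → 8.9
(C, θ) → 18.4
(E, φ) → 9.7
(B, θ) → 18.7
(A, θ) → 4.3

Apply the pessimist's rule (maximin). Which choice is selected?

Row minima: A=4.3, B=2.4, C=9.6, D=9.4, E=8.9
Best worst-case = 9.6 → C.

C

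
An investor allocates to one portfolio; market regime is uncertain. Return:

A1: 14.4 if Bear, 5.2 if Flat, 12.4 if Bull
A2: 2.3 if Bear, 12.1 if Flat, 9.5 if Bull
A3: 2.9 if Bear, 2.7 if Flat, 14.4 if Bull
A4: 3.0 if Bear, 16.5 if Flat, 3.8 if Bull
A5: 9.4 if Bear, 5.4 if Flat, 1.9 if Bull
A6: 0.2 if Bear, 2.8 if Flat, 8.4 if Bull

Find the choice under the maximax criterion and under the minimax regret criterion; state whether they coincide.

Row maxima: A1=14.4, A2=12.1, A3=14.4, A4=16.5, A5=9.4, A6=8.4
Best best-case = 16.5 → A4.
Column bests: Bear=14.4, Flat=16.5, Bull=14.4.
A1 regrets: 0.0, 11.3, 2.0 → max 11.3
A2 regrets: 12.1, 4.4, 4.9 → max 12.1
A3 regrets: 11.5, 13.8, 0.0 → max 13.8
A4 regrets: 11.4, 0.0, 10.6 → max 11.4
A5 regrets: 5.0, 11.1, 12.5 → max 12.5
A6 regrets: 14.2, 13.7, 6.0 → max 14.2
Smallest max regret = 11.3 → A1.

maximax → A4; minimax regret → A1 (disagree)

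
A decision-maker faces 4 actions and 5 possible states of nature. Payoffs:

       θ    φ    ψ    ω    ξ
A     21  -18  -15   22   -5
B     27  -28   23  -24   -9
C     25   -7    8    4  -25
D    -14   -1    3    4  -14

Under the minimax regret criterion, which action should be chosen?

Column bests: θ=27, φ=-1, ψ=23, ω=22, ξ=-5.
A regrets: 6, 17, 38, 0, 0 → max 38
B regrets: 0, 27, 0, 46, 4 → max 46
C regrets: 2, 6, 15, 18, 20 → max 20
D regrets: 41, 0, 20, 18, 9 → max 41
Smallest max regret = 20 → C.

C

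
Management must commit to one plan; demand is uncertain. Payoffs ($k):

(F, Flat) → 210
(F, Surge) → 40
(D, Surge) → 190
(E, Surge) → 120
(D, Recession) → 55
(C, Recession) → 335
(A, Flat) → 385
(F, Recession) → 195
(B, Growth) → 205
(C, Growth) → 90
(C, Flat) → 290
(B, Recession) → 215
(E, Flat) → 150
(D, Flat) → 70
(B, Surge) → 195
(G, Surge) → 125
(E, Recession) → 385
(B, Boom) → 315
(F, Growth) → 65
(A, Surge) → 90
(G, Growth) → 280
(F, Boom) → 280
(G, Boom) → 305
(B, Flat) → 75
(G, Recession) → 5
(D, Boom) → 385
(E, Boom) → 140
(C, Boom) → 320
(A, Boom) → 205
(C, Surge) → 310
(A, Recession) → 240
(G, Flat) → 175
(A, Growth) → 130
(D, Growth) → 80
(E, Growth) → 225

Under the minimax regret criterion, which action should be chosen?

Column bests: Recession=385, Flat=385, Growth=280, Boom=385, Surge=310.
A regrets: 145, 0, 150, 180, 220 → max 220
B regrets: 170, 310, 75, 70, 115 → max 310
C regrets: 50, 95, 190, 65, 0 → max 190
D regrets: 330, 315, 200, 0, 120 → max 330
E regrets: 0, 235, 55, 245, 190 → max 245
F regrets: 190, 175, 215, 105, 270 → max 270
G regrets: 380, 210, 0, 80, 185 → max 380
Smallest max regret = 190 → C.

C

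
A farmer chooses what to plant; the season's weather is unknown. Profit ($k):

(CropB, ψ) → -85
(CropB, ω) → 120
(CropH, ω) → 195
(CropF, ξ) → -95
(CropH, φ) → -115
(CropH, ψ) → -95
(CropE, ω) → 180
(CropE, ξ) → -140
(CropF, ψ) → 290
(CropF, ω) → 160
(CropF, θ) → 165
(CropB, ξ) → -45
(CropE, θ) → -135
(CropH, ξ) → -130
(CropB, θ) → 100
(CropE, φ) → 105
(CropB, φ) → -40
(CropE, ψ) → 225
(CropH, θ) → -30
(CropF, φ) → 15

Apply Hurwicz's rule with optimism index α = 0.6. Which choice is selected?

CropE: 0.6·225 + 0.4·(-140) = 79
CropH: 0.6·195 + 0.4·(-130) = 65
CropF: 0.6·290 + 0.4·(-95) = 136
CropB: 0.6·120 + 0.4·(-85) = 38
Highest Hurwicz score = 136 → CropF.

CropF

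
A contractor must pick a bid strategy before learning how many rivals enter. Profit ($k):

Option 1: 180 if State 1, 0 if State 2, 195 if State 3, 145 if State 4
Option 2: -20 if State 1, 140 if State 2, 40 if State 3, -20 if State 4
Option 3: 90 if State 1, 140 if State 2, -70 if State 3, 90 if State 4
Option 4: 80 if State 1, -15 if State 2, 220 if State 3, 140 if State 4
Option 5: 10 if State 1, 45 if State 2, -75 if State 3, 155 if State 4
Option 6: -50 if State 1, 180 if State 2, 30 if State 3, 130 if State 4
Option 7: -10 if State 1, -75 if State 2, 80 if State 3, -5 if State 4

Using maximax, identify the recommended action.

Row maxima: Option 1=195, Option 2=140, Option 3=140, Option 4=220, Option 5=155, Option 6=180, Option 7=80
Best best-case = 220 → Option 4.

Option 4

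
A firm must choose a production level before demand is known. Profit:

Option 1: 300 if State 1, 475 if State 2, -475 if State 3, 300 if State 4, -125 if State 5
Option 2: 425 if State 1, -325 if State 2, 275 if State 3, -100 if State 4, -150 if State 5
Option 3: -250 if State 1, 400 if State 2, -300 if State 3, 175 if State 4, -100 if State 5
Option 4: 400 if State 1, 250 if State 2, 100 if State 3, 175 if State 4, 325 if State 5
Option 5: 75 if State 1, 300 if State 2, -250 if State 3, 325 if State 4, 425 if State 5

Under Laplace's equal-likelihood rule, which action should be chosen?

Option 4

Row averages: Option 1=95, Option 2=25, Option 3=-15, Option 4=250, Option 5=175
Highest average = 250 → Option 4.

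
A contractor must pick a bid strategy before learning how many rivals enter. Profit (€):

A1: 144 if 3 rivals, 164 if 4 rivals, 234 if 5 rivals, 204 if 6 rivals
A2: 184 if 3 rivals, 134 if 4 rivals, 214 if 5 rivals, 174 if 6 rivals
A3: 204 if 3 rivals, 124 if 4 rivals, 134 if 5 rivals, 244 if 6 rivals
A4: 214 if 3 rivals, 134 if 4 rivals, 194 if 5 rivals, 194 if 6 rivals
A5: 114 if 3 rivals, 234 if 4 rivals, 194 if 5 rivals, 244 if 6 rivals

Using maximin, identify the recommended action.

Row minima: A1=144, A2=134, A3=124, A4=134, A5=114
Best worst-case = 144 → A1.

A1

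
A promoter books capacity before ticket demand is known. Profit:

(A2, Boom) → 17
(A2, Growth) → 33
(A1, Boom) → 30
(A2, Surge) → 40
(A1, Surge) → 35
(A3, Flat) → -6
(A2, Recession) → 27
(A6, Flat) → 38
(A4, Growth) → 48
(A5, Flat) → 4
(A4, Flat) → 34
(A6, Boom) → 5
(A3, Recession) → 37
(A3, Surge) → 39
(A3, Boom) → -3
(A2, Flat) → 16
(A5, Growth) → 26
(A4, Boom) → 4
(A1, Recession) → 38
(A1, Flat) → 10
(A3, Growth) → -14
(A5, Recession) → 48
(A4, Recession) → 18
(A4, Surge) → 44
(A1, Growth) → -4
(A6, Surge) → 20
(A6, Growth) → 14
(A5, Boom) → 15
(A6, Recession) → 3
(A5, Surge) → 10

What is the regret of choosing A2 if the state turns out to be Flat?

Best payoff under Flat is 38.
Regret = 38 − 16 = 22.

22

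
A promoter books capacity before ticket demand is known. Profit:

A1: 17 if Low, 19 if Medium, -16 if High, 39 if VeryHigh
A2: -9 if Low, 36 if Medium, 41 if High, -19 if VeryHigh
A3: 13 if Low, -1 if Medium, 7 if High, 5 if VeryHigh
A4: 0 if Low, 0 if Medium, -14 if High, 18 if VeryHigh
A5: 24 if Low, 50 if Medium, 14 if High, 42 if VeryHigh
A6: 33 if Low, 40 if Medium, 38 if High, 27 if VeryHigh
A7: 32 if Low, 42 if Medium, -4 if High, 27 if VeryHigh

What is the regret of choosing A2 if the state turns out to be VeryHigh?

61

Best payoff under VeryHigh is 42.
Regret = 42 − (-19) = 61.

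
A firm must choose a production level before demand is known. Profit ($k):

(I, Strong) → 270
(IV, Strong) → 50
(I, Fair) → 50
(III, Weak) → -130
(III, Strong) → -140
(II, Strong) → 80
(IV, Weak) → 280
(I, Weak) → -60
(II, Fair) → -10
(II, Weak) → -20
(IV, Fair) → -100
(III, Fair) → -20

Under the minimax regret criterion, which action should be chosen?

IV

Column bests: Weak=280, Fair=50, Strong=270.
I regrets: 340, 0, 0 → max 340
II regrets: 300, 60, 190 → max 300
III regrets: 410, 70, 410 → max 410
IV regrets: 0, 150, 220 → max 220
Smallest max regret = 220 → IV.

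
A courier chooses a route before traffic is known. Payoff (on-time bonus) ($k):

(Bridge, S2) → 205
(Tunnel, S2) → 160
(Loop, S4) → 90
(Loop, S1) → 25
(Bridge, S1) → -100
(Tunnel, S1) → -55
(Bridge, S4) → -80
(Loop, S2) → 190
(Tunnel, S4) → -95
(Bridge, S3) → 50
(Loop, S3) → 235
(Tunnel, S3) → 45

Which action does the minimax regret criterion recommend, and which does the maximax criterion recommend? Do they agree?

Column bests: S1=25, S2=205, S3=235, S4=90.
Tunnel regrets: 80, 45, 190, 185 → max 190
Loop regrets: 0, 15, 0, 0 → max 15
Bridge regrets: 125, 0, 185, 170 → max 185
Smallest max regret = 15 → Loop.
Row maxima: Tunnel=160, Loop=235, Bridge=205
Best best-case = 235 → Loop.

minimax regret → Loop; maximax → Loop (agree)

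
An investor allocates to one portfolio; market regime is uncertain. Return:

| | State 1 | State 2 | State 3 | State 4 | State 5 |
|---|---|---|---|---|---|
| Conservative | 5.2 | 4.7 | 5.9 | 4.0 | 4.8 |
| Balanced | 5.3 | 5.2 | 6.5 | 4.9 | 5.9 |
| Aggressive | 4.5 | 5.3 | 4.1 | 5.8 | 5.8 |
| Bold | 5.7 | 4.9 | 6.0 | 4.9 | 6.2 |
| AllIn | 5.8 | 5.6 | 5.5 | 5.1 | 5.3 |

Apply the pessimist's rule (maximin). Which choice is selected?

AllIn

Row minima: Conservative=4.0, Balanced=4.9, Aggressive=4.1, Bold=4.9, AllIn=5.1
Best worst-case = 5.1 → AllIn.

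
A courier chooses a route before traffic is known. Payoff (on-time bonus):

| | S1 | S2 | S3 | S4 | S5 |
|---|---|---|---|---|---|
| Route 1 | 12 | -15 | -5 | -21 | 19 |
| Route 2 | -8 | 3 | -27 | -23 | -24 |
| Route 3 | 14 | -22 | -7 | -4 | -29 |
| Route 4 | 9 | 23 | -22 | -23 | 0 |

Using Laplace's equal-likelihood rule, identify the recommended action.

Route 1

Row averages: Route 1=-2, Route 2=-15.8, Route 3=-9.6, Route 4=-2.6
Highest average = -2 → Route 1.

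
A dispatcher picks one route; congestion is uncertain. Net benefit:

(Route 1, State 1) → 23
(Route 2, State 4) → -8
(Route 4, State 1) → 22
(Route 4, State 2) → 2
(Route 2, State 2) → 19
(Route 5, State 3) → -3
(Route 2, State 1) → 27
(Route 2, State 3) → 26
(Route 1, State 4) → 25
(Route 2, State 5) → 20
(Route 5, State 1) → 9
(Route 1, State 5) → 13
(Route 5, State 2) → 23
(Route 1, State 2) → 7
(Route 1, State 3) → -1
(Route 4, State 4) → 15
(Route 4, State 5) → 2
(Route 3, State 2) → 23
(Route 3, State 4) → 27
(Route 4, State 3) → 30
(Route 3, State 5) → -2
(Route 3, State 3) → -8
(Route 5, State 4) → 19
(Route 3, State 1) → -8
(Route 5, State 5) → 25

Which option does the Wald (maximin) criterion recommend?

Row minima: Route 1=-1, Route 2=-8, Route 3=-8, Route 4=2, Route 5=-3
Best worst-case = 2 → Route 4.

Route 4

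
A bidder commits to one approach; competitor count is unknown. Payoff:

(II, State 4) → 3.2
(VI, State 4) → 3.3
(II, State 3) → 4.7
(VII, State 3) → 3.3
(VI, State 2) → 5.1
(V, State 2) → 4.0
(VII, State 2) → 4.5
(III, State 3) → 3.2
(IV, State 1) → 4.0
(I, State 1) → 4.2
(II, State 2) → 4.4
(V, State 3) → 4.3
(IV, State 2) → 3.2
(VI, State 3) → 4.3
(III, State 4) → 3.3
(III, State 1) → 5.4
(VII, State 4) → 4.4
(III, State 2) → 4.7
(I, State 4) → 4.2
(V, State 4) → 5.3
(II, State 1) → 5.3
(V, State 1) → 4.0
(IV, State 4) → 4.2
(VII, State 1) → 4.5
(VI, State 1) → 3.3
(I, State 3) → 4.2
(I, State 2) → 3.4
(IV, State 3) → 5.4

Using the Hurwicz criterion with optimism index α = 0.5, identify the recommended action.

I: 0.5·4.2 + 0.5·3.4 = 3.8
II: 0.5·5.3 + 0.5·3.2 = 4.25
III: 0.5·5.4 + 0.5·3.2 = 4.3
IV: 0.5·5.4 + 0.5·3.2 = 4.3
V: 0.5·5.3 + 0.5·4.0 = 4.65
VI: 0.5·5.1 + 0.5·3.3 = 4.2
VII: 0.5·4.5 + 0.5·3.3 = 3.9
Highest Hurwicz score = 4.65 → V.

V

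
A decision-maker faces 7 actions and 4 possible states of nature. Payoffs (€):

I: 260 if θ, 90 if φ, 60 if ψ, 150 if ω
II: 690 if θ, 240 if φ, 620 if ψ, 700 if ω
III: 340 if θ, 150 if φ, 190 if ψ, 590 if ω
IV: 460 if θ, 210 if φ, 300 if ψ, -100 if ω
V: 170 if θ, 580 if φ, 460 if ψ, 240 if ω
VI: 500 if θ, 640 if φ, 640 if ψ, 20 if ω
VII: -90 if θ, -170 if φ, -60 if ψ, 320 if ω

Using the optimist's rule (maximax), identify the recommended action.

II

Row maxima: I=260, II=700, III=590, IV=460, V=580, VI=640, VII=320
Best best-case = 700 → II.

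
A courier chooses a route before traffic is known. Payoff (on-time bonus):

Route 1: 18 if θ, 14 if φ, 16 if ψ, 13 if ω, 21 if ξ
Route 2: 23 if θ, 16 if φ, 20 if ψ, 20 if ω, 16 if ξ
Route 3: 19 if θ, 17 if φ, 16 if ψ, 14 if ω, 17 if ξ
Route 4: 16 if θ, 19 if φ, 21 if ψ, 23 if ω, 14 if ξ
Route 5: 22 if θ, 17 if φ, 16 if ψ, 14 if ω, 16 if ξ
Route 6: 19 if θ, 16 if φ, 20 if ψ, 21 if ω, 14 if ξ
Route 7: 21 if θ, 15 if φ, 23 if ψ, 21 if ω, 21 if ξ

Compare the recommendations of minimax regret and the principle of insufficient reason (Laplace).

minimax regret → Route 7; laplace → Route 7 (agree)

Column bests: θ=23, φ=19, ψ=23, ω=23, ξ=21.
Route 1 regrets: 5, 5, 7, 10, 0 → max 10
Route 2 regrets: 0, 3, 3, 3, 5 → max 5
Route 3 regrets: 4, 2, 7, 9, 4 → max 9
Route 4 regrets: 7, 0, 2, 0, 7 → max 7
Route 5 regrets: 1, 2, 7, 9, 5 → max 9
Route 6 regrets: 4, 3, 3, 2, 7 → max 7
Route 7 regrets: 2, 4, 0, 2, 0 → max 4
Smallest max regret = 4 → Route 7.
Row averages: Route 1=16.4, Route 2=19, Route 3=16.6, Route 4=18.6, Route 5=17, Route 6=18, Route 7=20.2
Highest average = 20.2 → Route 7.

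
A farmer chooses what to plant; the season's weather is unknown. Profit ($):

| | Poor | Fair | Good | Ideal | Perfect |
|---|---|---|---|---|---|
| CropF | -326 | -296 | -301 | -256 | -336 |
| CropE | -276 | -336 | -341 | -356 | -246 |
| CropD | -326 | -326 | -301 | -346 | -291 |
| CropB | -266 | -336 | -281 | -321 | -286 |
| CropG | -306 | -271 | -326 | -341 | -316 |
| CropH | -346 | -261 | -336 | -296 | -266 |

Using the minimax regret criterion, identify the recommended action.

CropB

Column bests: Poor=-266, Fair=-261, Good=-281, Ideal=-256, Perfect=-246.
CropF regrets: 60, 35, 20, 0, 90 → max 90
CropE regrets: 10, 75, 60, 100, 0 → max 100
CropD regrets: 60, 65, 20, 90, 45 → max 90
CropB regrets: 0, 75, 0, 65, 40 → max 75
CropG regrets: 40, 10, 45, 85, 70 → max 85
CropH regrets: 80, 0, 55, 40, 20 → max 80
Smallest max regret = 75 → CropB.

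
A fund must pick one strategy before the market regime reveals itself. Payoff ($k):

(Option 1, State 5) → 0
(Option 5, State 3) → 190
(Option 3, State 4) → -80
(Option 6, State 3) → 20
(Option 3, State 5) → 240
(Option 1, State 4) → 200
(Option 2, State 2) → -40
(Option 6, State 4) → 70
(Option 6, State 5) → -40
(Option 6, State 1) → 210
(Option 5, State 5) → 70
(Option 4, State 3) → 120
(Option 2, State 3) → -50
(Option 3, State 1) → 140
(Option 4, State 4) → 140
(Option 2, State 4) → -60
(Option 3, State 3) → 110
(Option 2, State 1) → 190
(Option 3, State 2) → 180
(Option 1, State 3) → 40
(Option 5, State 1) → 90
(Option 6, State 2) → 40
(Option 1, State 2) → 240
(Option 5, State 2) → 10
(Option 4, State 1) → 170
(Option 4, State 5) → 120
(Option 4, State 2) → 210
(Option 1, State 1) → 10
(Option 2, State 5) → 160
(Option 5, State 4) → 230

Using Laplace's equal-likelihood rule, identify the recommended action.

Option 4

Row averages: Option 1=98, Option 2=40, Option 3=118, Option 4=152, Option 5=118, Option 6=60
Highest average = 152 → Option 4.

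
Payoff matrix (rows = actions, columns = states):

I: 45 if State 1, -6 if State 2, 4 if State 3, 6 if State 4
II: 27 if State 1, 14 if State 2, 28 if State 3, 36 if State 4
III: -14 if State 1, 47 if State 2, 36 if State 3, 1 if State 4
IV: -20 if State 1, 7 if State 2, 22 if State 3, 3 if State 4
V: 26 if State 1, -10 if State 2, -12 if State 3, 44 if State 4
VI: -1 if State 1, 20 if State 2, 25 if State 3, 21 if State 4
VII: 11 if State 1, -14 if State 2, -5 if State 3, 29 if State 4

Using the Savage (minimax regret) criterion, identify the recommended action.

Column bests: State 1=45, State 2=47, State 3=36, State 4=44.
I regrets: 0, 53, 32, 38 → max 53
II regrets: 18, 33, 8, 8 → max 33
III regrets: 59, 0, 0, 43 → max 59
IV regrets: 65, 40, 14, 41 → max 65
V regrets: 19, 57, 48, 0 → max 57
VI regrets: 46, 27, 11, 23 → max 46
VII regrets: 34, 61, 41, 15 → max 61
Smallest max regret = 33 → II.

II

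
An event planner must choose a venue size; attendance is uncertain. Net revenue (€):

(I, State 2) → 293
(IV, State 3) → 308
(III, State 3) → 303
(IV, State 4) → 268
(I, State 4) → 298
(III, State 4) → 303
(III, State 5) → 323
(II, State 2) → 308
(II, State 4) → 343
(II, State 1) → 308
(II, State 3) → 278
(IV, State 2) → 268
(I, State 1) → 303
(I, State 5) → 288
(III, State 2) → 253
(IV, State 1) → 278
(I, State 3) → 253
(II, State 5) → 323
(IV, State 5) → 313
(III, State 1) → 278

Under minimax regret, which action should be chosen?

II

Column bests: State 1=308, State 2=308, State 3=308, State 4=343, State 5=323.
I regrets: 5, 15, 55, 45, 35 → max 55
II regrets: 0, 0, 30, 0, 0 → max 30
III regrets: 30, 55, 5, 40, 0 → max 55
IV regrets: 30, 40, 0, 75, 10 → max 75
Smallest max regret = 30 → II.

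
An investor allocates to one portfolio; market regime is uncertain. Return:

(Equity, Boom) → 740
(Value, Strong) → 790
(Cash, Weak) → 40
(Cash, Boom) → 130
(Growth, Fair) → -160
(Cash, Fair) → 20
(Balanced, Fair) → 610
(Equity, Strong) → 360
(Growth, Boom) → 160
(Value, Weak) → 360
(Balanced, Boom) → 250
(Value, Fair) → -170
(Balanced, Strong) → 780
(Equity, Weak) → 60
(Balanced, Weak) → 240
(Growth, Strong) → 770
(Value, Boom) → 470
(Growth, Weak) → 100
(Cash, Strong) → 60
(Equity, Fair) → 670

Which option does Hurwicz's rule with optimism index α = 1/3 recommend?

Balanced

Growth: 1/3·770 + 2/3·(-160) = 150
Equity: 1/3·740 + 2/3·60 = 860/3
Cash: 1/3·130 + 2/3·20 = 170/3
Balanced: 1/3·780 + 2/3·240 = 420
Value: 1/3·790 + 2/3·(-170) = 150
Highest Hurwicz score = 420 → Balanced.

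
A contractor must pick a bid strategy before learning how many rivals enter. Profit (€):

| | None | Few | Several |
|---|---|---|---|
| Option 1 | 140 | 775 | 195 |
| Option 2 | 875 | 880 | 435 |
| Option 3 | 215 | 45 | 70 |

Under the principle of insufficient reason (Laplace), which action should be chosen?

Option 2

Row averages: Option 1=370, Option 2=730, Option 3=110
Highest average = 730 → Option 2.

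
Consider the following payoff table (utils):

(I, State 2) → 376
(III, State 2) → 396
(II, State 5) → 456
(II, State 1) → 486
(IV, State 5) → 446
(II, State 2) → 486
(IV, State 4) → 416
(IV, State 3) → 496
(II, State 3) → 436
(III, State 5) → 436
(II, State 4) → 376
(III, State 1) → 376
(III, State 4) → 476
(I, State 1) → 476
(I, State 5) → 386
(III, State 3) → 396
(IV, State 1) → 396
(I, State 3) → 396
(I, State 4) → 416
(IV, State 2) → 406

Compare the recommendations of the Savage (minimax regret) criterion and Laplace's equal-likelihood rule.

Column bests: State 1=486, State 2=486, State 3=496, State 4=476, State 5=456.
I regrets: 10, 110, 100, 60, 70 → max 110
II regrets: 0, 0, 60, 100, 0 → max 100
III regrets: 110, 90, 100, 0, 20 → max 110
IV regrets: 90, 80, 0, 60, 10 → max 90
Smallest max regret = 90 → IV.
Row averages: I=410, II=448, III=416, IV=432
Highest average = 448 → II.

minimax regret → IV; laplace → II (disagree)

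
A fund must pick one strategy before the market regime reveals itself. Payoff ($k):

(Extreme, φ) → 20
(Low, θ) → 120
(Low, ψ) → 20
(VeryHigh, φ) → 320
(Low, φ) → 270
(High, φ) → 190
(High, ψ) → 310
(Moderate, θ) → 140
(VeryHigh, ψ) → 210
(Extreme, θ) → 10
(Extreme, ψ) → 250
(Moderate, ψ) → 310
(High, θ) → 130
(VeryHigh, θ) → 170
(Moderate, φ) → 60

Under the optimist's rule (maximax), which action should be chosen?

VeryHigh

Row maxima: Low=270, Moderate=310, High=310, VeryHigh=320, Extreme=250
Best best-case = 320 → VeryHigh.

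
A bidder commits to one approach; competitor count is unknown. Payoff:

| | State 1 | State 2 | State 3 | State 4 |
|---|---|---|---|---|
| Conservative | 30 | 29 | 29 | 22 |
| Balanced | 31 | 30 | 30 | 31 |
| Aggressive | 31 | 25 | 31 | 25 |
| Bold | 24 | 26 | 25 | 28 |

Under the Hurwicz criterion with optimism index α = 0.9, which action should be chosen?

Conservative: 0.9·30 + 0.1·22 = 29.2
Balanced: 0.9·31 + 0.1·30 = 30.9
Aggressive: 0.9·31 + 0.1·25 = 30.4
Bold: 0.9·28 + 0.1·24 = 27.6
Highest Hurwicz score = 30.9 → Balanced.

Balanced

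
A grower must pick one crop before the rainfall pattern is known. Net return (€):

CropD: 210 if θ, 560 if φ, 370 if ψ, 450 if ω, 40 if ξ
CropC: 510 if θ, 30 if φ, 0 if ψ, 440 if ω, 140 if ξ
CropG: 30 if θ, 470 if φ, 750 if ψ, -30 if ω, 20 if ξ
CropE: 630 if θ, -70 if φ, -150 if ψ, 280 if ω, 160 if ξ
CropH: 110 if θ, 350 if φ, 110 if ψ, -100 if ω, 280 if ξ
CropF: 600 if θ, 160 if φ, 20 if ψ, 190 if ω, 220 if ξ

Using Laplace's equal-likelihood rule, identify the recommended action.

Row averages: CropD=326, CropC=224, CropG=248, CropE=170, CropH=150, CropF=238
Highest average = 326 → CropD.

CropD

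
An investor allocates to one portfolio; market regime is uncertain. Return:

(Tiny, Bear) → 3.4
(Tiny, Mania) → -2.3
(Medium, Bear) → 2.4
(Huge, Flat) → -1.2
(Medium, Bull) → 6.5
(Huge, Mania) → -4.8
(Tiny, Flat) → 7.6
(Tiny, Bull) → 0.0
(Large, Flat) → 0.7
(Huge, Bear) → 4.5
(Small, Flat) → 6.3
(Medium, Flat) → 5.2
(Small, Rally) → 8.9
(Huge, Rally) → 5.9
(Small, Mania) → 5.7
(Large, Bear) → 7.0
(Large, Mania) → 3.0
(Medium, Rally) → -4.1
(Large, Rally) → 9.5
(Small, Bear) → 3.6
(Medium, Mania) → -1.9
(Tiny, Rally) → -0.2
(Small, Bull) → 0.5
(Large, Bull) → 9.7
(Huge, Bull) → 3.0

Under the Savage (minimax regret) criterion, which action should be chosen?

Column bests: Bear=7.0, Flat=7.6, Bull=9.7, Rally=9.5, Mania=5.7.
Tiny regrets: 3.6, 0.0, 9.7, 9.7, 8.0 → max 9.7
Small regrets: 3.4, 1.3, 9.2, 0.6, 0.0 → max 9.2
Medium regrets: 4.6, 2.4, 3.2, 13.6, 7.6 → max 13.6
Large regrets: 0.0, 6.9, 0.0, 0.0, 2.7 → max 6.9
Huge regrets: 2.5, 8.8, 6.7, 3.6, 10.5 → max 10.5
Smallest max regret = 6.9 → Large.

Large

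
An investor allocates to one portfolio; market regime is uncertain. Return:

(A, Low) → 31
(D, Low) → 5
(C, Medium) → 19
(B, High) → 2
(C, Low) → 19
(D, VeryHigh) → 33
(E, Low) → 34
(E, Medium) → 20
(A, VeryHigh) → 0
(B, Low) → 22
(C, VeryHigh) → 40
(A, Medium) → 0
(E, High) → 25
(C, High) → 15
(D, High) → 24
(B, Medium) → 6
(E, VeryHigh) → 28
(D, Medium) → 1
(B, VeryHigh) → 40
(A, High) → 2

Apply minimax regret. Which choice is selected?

Column bests: Low=34, Medium=20, High=25, VeryHigh=40.
A regrets: 3, 20, 23, 40 → max 40
B regrets: 12, 14, 23, 0 → max 23
C regrets: 15, 1, 10, 0 → max 15
D regrets: 29, 19, 1, 7 → max 29
E regrets: 0, 0, 0, 12 → max 12
Smallest max regret = 12 → E.

E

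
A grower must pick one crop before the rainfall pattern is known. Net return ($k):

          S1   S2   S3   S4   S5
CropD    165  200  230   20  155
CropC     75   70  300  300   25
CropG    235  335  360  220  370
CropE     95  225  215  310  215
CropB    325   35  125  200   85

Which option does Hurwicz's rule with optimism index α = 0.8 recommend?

CropD: 0.8·230 + 0.2·20 = 188
CropC: 0.8·300 + 0.2·25 = 245
CropG: 0.8·370 + 0.2·220 = 340
CropE: 0.8·310 + 0.2·95 = 267
CropB: 0.8·325 + 0.2·35 = 267
Highest Hurwicz score = 340 → CropG.

CropG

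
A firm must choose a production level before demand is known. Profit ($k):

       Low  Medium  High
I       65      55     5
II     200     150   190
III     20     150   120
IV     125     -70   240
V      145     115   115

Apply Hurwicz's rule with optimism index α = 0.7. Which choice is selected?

I: 0.7·65 + 0.3·5 = 47
II: 0.7·200 + 0.3·150 = 185
III: 0.7·150 + 0.3·20 = 111
IV: 0.7·240 + 0.3·(-70) = 147
V: 0.7·145 + 0.3·115 = 136
Highest Hurwicz score = 185 → II.

II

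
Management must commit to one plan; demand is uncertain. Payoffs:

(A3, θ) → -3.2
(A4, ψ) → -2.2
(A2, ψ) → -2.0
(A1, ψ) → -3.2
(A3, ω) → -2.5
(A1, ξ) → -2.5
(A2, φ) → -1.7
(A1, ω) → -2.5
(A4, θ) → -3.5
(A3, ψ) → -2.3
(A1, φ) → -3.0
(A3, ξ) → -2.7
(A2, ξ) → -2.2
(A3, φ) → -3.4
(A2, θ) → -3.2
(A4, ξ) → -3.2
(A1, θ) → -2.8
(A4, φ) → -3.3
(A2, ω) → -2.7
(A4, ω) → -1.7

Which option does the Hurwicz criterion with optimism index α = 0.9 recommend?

A2

A1: 0.9·(-2.5) + 0.1·(-3.2) = -2.57
A2: 0.9·(-1.7) + 0.1·(-3.2) = -1.85
A3: 0.9·(-2.3) + 0.1·(-3.4) = -2.41
A4: 0.9·(-1.7) + 0.1·(-3.5) = -1.88
Highest Hurwicz score = -1.85 → A2.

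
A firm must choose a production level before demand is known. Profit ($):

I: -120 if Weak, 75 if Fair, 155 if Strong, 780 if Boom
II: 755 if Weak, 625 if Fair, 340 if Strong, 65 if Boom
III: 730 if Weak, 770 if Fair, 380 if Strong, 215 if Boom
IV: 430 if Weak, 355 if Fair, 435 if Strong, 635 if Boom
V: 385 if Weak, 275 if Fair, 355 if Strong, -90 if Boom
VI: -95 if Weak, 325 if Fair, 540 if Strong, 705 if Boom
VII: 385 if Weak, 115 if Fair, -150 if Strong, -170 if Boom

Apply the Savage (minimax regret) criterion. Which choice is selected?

Column bests: Weak=755, Fair=770, Strong=540, Boom=780.
I regrets: 875, 695, 385, 0 → max 875
II regrets: 0, 145, 200, 715 → max 715
III regrets: 25, 0, 160, 565 → max 565
IV regrets: 325, 415, 105, 145 → max 415
V regrets: 370, 495, 185, 870 → max 870
VI regrets: 850, 445, 0, 75 → max 850
VII regrets: 370, 655, 690, 950 → max 950
Smallest max regret = 415 → IV.

IV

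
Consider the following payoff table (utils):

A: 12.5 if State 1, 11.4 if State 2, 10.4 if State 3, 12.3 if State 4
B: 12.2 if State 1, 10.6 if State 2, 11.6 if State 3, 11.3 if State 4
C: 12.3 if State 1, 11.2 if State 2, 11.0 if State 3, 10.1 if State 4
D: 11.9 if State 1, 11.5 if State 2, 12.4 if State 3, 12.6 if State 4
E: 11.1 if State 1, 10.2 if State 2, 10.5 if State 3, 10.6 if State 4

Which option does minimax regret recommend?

D

Column bests: State 1=12.5, State 2=11.5, State 3=12.4, State 4=12.6.
A regrets: 0.0, 0.1, 2.0, 0.3 → max 2.0
B regrets: 0.3, 0.9, 0.8, 1.3 → max 1.3
C regrets: 0.2, 0.3, 1.4, 2.5 → max 2.5
D regrets: 0.6, 0.0, 0.0, 0.0 → max 0.6
E regrets: 1.4, 1.3, 1.9, 2.0 → max 2.0
Smallest max regret = 0.6 → D.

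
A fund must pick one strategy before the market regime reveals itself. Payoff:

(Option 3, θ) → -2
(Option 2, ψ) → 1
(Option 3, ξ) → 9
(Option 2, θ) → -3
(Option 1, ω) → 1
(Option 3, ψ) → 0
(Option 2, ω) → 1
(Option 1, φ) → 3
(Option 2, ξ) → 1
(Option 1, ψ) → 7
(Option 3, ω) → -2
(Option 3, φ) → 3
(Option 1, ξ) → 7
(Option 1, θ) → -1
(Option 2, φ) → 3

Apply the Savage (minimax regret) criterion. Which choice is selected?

Option 1

Column bests: θ=-1, φ=3, ψ=7, ω=1, ξ=9.
Option 1 regrets: 0, 0, 0, 0, 2 → max 2
Option 2 regrets: 2, 0, 6, 0, 8 → max 8
Option 3 regrets: 1, 0, 7, 3, 0 → max 7
Smallest max regret = 2 → Option 1.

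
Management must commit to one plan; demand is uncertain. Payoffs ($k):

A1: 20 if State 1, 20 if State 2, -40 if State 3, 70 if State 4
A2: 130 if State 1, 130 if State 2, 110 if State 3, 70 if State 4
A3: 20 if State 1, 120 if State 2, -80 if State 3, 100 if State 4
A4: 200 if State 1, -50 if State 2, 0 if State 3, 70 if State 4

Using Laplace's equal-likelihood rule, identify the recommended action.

Row averages: A1=17.5, A2=110, A3=40, A4=55
Highest average = 110 → A2.

A2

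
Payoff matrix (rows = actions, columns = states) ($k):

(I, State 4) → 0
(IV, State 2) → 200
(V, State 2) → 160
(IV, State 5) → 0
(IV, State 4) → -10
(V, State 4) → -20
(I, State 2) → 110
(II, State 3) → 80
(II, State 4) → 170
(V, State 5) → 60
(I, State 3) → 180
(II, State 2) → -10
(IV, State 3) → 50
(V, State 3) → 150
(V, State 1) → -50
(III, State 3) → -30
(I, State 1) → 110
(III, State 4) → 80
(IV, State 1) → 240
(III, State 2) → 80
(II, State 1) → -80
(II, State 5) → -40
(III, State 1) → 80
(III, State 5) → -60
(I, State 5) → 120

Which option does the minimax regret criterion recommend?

I

Column bests: State 1=240, State 2=200, State 3=180, State 4=170, State 5=120.
I regrets: 130, 90, 0, 170, 0 → max 170
II regrets: 320, 210, 100, 0, 160 → max 320
III regrets: 160, 120, 210, 90, 180 → max 210
IV regrets: 0, 0, 130, 180, 120 → max 180
V regrets: 290, 40, 30, 190, 60 → max 290
Smallest max regret = 170 → I.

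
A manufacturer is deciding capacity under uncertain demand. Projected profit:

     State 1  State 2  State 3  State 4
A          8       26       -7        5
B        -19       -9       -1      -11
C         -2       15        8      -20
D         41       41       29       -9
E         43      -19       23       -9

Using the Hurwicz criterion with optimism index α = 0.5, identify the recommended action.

D

A: 0.5·26 + 0.5·(-7) = 9.5
B: 0.5·(-1) + 0.5·(-19) = -10
C: 0.5·15 + 0.5·(-20) = -2.5
D: 0.5·41 + 0.5·(-9) = 16
E: 0.5·43 + 0.5·(-19) = 12
Highest Hurwicz score = 16 → D.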